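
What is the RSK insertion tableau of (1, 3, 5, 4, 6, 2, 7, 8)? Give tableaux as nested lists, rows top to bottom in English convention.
Insert 1: appended to row 1. P = [[1]].
Insert 3: appended to row 1. P = [[1, 3]].
Insert 5: appended to row 1. P = [[1, 3, 5]].
Insert 4: 4 bumps 5 from row 1; 5 starts row 2. P = [[1, 3, 4], [5]].
Insert 6: appended to row 1. P = [[1, 3, 4, 6], [5]].
Insert 2: 2 bumps 3 from row 1; 3 bumps 5 from row 2; 5 starts row 3. P = [[1, 2, 4, 6], [3], [5]].
Insert 7: appended to row 1. P = [[1, 2, 4, 6, 7], [3], [5]].
Insert 8: appended to row 1. P = [[1, 2, 4, 6, 7, 8], [3], [5]].

So P = [[1, 2, 4, 6, 7, 8], [3], [5]].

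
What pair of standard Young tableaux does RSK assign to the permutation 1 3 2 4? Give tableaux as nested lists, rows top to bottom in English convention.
P = [[1, 2, 4], [3]], Q = [[1, 2, 4], [3]]

Insert each entry of the permutation into P by Schensted row insertion, recording in Q the position of each new cell.

Insert 1: appended to row 1. P = [[1]], Q = [[1]].
Insert 3: appended to row 1. P = [[1, 3]], Q = [[1, 2]].
Insert 2: 2 bumps 3 from row 1; 3 starts row 2. P = [[1, 2], [3]], Q = [[1, 2], [3]].
Insert 4: appended to row 1. P = [[1, 2, 4], [3]], Q = [[1, 2, 4], [3]].

So P = [[1, 2, 4], [3]], Q = [[1, 2, 4], [3]].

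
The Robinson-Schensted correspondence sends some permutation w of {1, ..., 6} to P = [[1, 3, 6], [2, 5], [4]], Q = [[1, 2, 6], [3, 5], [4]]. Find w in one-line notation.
Reverse RSK: for i = n, n-1, ..., 1, locate i in Q, remove the corresponding corner cell from P, and reverse-bump its entry up through P; the value ejected from row 1 is w(i).

So w = 4 5 2 1 3 6.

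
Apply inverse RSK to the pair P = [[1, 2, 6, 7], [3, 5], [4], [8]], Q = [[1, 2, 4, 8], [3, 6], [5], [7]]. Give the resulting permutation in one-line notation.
Reverse the RSK construction: for i from n down to 1, find the cell of Q containing i, remove the entry at that cell from P, and reverse-bump it up through P; the value ejected from row 1 is w(i).

Step i=8: Q has 8 at row 1, column 4; remove that cell from P, ejecting 7. So w(8) = 7. P is now [[1, 2, 6], [3, 5], [4], [8]].
Step i=7: Q has 7 at row 4, column 1; remove 8 from row 4 of P and reverse-bump: 8 enters row 3 and ejects 4; 4 enters row 2 and ejects 3; 3 enters row 1 and ejects 2. So w(7) = 2. P is now [[1, 3, 6], [4, 5], [8]].
Step i=6: Q has 6 at row 2, column 2; remove 5 from row 2 of P and reverse-bump: 5 enters row 1 and ejects 3. So w(6) = 3. P is now [[1, 5, 6], [4], [8]].
Step i=5: Q has 5 at row 3, column 1; remove 8 from row 3 of P and reverse-bump: 8 enters row 2 and ejects 4; 4 enters row 1 and ejects 1. So w(5) = 1. P is now [[4, 5, 6], [8]].
Step i=4: Q has 4 at row 1, column 3; remove that cell from P, ejecting 6. So w(4) = 6. P is now [[4, 5], [8]].
Step i=3: Q has 3 at row 2, column 1; remove 8 from row 2 of P and reverse-bump: 8 enters row 1 and ejects 5. So w(3) = 5. P is now [[4, 8]].
Step i=2: Q has 2 at row 1, column 2; remove that cell from P, ejecting 8. So w(2) = 8. P is now [[4]].
Step i=1: Q has 1 at row 1, column 1; remove that cell from P, ejecting 4. So w(1) = 4. P is now [].

So w = 4 8 5 6 1 3 2 7.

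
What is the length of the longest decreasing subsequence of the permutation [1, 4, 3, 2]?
3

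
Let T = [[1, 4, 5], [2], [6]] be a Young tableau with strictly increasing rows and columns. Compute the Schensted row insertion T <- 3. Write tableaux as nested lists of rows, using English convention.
[[1, 3, 5], [2, 4], [6]]

In row 1, 3 replaces 4 (the leftmost entry greater than 3); 4 is bumped to row 2. 4 is appended to row 2. The new tableau is [[1, 3, 5], [2, 4], [6]].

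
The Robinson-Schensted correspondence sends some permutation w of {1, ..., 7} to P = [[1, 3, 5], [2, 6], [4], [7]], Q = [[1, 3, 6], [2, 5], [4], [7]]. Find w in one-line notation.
Reverse the RSK construction: for i from n down to 1, find the cell of Q containing i, remove the entry at that cell from P, and reverse-bump it up through P; the value ejected from row 1 is w(i).

Step i=7: Q has 7 at row 4, column 1; remove 7 from row 4 of P and reverse-bump: 7 enters row 3 and ejects 4; 4 enters row 2 and ejects 2; 2 enters row 1 and ejects 1. So w(7) = 1. P is now [[2, 3, 5], [4, 6], [7]].
Step i=6: Q has 6 at row 1, column 3; remove that cell from P, ejecting 5. So w(6) = 5. P is now [[2, 3], [4, 6], [7]].
Step i=5: Q has 5 at row 2, column 2; remove 6 from row 2 of P and reverse-bump: 6 enters row 1 and ejects 3. So w(5) = 3. P is now [[2, 6], [4], [7]].
Step i=4: Q has 4 at row 3, column 1; remove 7 from row 3 of P and reverse-bump: 7 enters row 2 and ejects 4; 4 enters row 1 and ejects 2. So w(4) = 2. P is now [[4, 6], [7]].
Step i=3: Q has 3 at row 1, column 2; remove that cell from P, ejecting 6. So w(3) = 6. P is now [[4], [7]].
Step i=2: Q has 2 at row 2, column 1; remove 7 from row 2 of P and reverse-bump: 7 enters row 1 and ejects 4. So w(2) = 4. P is now [[7]].
Step i=1: Q has 1 at row 1, column 1; remove that cell from P, ejecting 7. So w(1) = 7. P is now [].

So w = 7 4 6 2 3 5 1.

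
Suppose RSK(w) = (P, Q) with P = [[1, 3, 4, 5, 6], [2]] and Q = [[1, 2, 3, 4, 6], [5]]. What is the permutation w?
2 3 4 5 1 6

Reverse the RSK construction: for i from n down to 1, find the cell of Q containing i, remove the entry at that cell from P, and reverse-bump it up through P; the value ejected from row 1 is w(i).

Step i=6: Q has 6 at row 1, column 5; remove that cell from P, ejecting 6. So w(6) = 6. P is now [[1, 3, 4, 5], [2]].
Step i=5: Q has 5 at row 2, column 1; remove 2 from row 2 of P and reverse-bump: 2 enters row 1 and ejects 1. So w(5) = 1. P is now [[2, 3, 4, 5]].
Step i=4: Q has 4 at row 1, column 4; remove that cell from P, ejecting 5. So w(4) = 5. P is now [[2, 3, 4]].
Step i=3: Q has 3 at row 1, column 3; remove that cell from P, ejecting 4. So w(3) = 4. P is now [[2, 3]].
Step i=2: Q has 2 at row 1, column 2; remove that cell from P, ejecting 3. So w(2) = 3. P is now [[2]].
Step i=1: Q has 1 at row 1, column 1; remove that cell from P, ejecting 2. So w(1) = 2. P is now [].

So w = 2 3 4 5 1 6.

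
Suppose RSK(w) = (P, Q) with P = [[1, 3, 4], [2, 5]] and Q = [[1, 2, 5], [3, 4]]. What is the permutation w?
2 5 1 3 4

Reverse the RSK construction: for i from n down to 1, find the cell of Q containing i, remove the entry at that cell from P, and reverse-bump it up through P; the value ejected from row 1 is w(i).

Step i=5: Q has 5 at row 1, column 3; remove that cell from P, ejecting 4. So w(5) = 4. P is now [[1, 3], [2, 5]].
Step i=4: Q has 4 at row 2, column 2; remove 5 from row 2 of P and reverse-bump: 5 enters row 1 and ejects 3. So w(4) = 3. P is now [[1, 5], [2]].
Step i=3: Q has 3 at row 2, column 1; remove 2 from row 2 of P and reverse-bump: 2 enters row 1 and ejects 1. So w(3) = 1. P is now [[2, 5]].
Step i=2: Q has 2 at row 1, column 2; remove that cell from P, ejecting 5. So w(2) = 5. P is now [[2]].
Step i=1: Q has 1 at row 1, column 1; remove that cell from P, ejecting 2. So w(1) = 2. P is now [].

So w = 2 5 1 3 4.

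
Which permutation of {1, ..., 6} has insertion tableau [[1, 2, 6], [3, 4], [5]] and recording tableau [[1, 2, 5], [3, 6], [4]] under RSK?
Reverse the RSK construction: for i from n down to 1, find the cell of Q containing i, remove the entry at that cell from P, and reverse-bump it up through P; the value ejected from row 1 is w(i).

Step i=6: Q has 6 at row 2, column 2; remove 4 from row 2 of P and reverse-bump: 4 enters row 1 and ejects 2. So w(6) = 2. P is now [[1, 4, 6], [3], [5]].
Step i=5: Q has 5 at row 1, column 3; remove that cell from P, ejecting 6. So w(5) = 6. P is now [[1, 4], [3], [5]].
Step i=4: Q has 4 at row 3, column 1; remove 5 from row 3 of P and reverse-bump: 5 enters row 2 and ejects 3; 3 enters row 1 and ejects 1. So w(4) = 1. P is now [[3, 4], [5]].
Step i=3: Q has 3 at row 2, column 1; remove 5 from row 2 of P and reverse-bump: 5 enters row 1 and ejects 4. So w(3) = 4. P is now [[3, 5]].
Step i=2: Q has 2 at row 1, column 2; remove that cell from P, ejecting 5. So w(2) = 5. P is now [[3]].
Step i=1: Q has 1 at row 1, column 1; remove that cell from P, ejecting 3. So w(1) = 3. P is now [].

So w = 3 5 4 1 6 2.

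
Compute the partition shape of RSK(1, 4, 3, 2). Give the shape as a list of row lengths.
RSK row insertion gives P = [[1, 2], [3], [4]], which has shape [2, 1, 1].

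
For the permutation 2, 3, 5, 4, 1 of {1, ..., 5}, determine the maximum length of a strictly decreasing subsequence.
3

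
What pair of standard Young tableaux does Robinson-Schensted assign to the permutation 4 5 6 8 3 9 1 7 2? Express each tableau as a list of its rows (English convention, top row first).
Insert each entry of the permutation into P by Schensted row insertion, recording in Q the position of each new cell.

Insert 4: appended to row 1. P = [[4]].
Insert 5: appended to row 1. P = [[4, 5]].
Insert 6: appended to row 1. P = [[4, 5, 6]].
Insert 8: appended to row 1. P = [[4, 5, 6, 8]].
Insert 3: 3 bumps 4 from row 1; 4 starts row 2. P = [[3, 5, 6, 8], [4]].
Insert 9: appended to row 1. P = [[3, 5, 6, 8, 9], [4]].
Insert 1: 1 bumps 3 from row 1; 3 bumps 4 from row 2; 4 starts row 3. P = [[1, 5, 6, 8, 9], [3], [4]].
Insert 7: 7 bumps 8 from row 1; 8 appends to row 2. P = [[1, 5, 6, 7, 9], [3, 8], [4]].
Insert 2: 2 bumps 5 from row 1; 5 bumps 8 from row 2; 8 appends to row 3. P = [[1, 2, 6, 7, 9], [3, 5], [4, 8]].

So P = [[1, 2, 6, 7, 9], [3, 5], [4, 8]], Q = [[1, 2, 3, 4, 6], [5, 8], [7, 9]].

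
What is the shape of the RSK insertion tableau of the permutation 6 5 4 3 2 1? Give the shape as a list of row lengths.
[1, 1, 1, 1, 1, 1]

Row-insert each entry into an empty tableau.

After inserting 6: P = [[6]].
After inserting 5: P = [[5], [6]].
After inserting 4: P = [[4], [5], [6]].
After inserting 3: P = [[3], [4], [5], [6]].
After inserting 2: P = [[2], [3], [4], [5], [6]].
After inserting 1: P = [[1], [2], [3], [4], [5], [6]].

The final insertion tableau P = [[1], [2], [3], [4], [5], [6]] has shape [1, 1, 1, 1, 1, 1].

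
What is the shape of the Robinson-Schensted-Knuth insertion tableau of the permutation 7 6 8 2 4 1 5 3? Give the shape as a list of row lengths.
[3, 2, 2, 1]

RSK row insertion gives P = [[1, 3, 5], [2, 4], [6, 8], [7]], which has shape [3, 2, 2, 1].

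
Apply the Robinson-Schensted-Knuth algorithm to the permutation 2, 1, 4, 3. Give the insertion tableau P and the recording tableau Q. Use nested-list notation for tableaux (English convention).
P = [[1, 3], [2, 4]], Q = [[1, 3], [2, 4]]

Insert each entry of the permutation into P by Schensted row insertion, recording in Q the position of each new cell.

Insert 2: appended to row 1. P = [[2]], Q = [[1]].
Insert 1: 1 bumps 2 from row 1; 2 starts row 2. P = [[1], [2]], Q = [[1], [2]].
Insert 4: appended to row 1. P = [[1, 4], [2]], Q = [[1, 3], [2]].
Insert 3: 3 bumps 4 from row 1; 4 appends to row 2. P = [[1, 3], [2, 4]], Q = [[1, 3], [2, 4]].

So P = [[1, 3], [2, 4]], Q = [[1, 3], [2, 4]].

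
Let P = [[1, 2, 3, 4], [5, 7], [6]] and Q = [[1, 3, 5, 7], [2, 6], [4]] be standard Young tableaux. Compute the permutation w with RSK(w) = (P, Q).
6 1 5 2 7 3 4

Reverse the RSK construction: for i from n down to 1, find the cell of Q containing i, remove the entry at that cell from P, and reverse-bump it up through P; the value ejected from row 1 is w(i).

Step i=7: Q has 7 at row 1, column 4; remove that cell from P, ejecting 4. So w(7) = 4. P is now [[1, 2, 3], [5, 7], [6]].
Step i=6: Q has 6 at row 2, column 2; remove 7 from row 2 of P and reverse-bump: 7 enters row 1 and ejects 3. So w(6) = 3. P is now [[1, 2, 7], [5], [6]].
Step i=5: Q has 5 at row 1, column 3; remove that cell from P, ejecting 7. So w(5) = 7. P is now [[1, 2], [5], [6]].
Step i=4: Q has 4 at row 3, column 1; remove 6 from row 3 of P and reverse-bump: 6 enters row 2 and ejects 5; 5 enters row 1 and ejects 2. So w(4) = 2. P is now [[1, 5], [6]].
Step i=3: Q has 3 at row 1, column 2; remove that cell from P, ejecting 5. So w(3) = 5. P is now [[1], [6]].
Step i=2: Q has 2 at row 2, column 1; remove 6 from row 2 of P and reverse-bump: 6 enters row 1 and ejects 1. So w(2) = 1. P is now [[6]].
Step i=1: Q has 1 at row 1, column 1; remove that cell from P, ejecting 6. So w(1) = 6. P is now [].

So w = 6 1 5 2 7 3 4.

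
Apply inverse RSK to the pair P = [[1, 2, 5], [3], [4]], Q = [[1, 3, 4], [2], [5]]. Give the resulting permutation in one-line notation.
Reverse the RSK construction: for i from n down to 1, find the cell of Q containing i, remove the entry at that cell from P, and reverse-bump it up through P; the value ejected from row 1 is w(i).

Step i=5: Q has 5 at row 3, column 1; remove 4 from row 3 of P and reverse-bump: 4 enters row 2 and ejects 3; 3 enters row 1 and ejects 2. So w(5) = 2. P is now [[1, 3, 5], [4]].
Step i=4: Q has 4 at row 1, column 3; remove that cell from P, ejecting 5. So w(4) = 5. P is now [[1, 3], [4]].
Step i=3: Q has 3 at row 1, column 2; remove that cell from P, ejecting 3. So w(3) = 3. P is now [[1], [4]].
Step i=2: Q has 2 at row 2, column 1; remove 4 from row 2 of P and reverse-bump: 4 enters row 1 and ejects 1. So w(2) = 1. P is now [[4]].
Step i=1: Q has 1 at row 1, column 1; remove that cell from P, ejecting 4. So w(1) = 4. P is now [].

So w = 4 1 3 5 2.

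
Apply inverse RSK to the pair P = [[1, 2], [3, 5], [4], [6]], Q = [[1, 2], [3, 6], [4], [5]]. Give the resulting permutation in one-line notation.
4 6 5 3 1 2

Reverse the RSK construction: for i from n down to 1, find the cell of Q containing i, remove the entry at that cell from P, and reverse-bump it up through P; the value ejected from row 1 is w(i).

Step i=6: Q has 6 at row 2, column 2; remove 5 from row 2 of P and reverse-bump: 5 enters row 1 and ejects 2. So w(6) = 2. P is now [[1, 5], [3], [4], [6]].
Step i=5: Q has 5 at row 4, column 1; remove 6 from row 4 of P and reverse-bump: 6 enters row 3 and ejects 4; 4 enters row 2 and ejects 3; 3 enters row 1 and ejects 1. So w(5) = 1. P is now [[3, 5], [4], [6]].
Step i=4: Q has 4 at row 3, column 1; remove 6 from row 3 of P and reverse-bump: 6 enters row 2 and ejects 4; 4 enters row 1 and ejects 3. So w(4) = 3. P is now [[4, 5], [6]].
Step i=3: Q has 3 at row 2, column 1; remove 6 from row 2 of P and reverse-bump: 6 enters row 1 and ejects 5. So w(3) = 5. P is now [[4, 6]].
Step i=2: Q has 2 at row 1, column 2; remove that cell from P, ejecting 6. So w(2) = 6. P is now [[4]].
Step i=1: Q has 1 at row 1, column 1; remove that cell from P, ejecting 4. So w(1) = 4. P is now [].

So w = 4 6 5 3 1 2.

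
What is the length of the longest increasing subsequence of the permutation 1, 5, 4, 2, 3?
3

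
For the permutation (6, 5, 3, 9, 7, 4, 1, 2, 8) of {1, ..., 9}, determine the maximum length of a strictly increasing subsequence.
3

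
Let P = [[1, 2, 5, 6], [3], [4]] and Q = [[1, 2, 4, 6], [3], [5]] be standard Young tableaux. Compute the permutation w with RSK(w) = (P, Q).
1 4 3 5 2 6

Reverse the RSK construction: for i from n down to 1, find the cell of Q containing i, remove the entry at that cell from P, and reverse-bump it up through P; the value ejected from row 1 is w(i).

Step i=6: Q has 6 at row 1, column 4; remove that cell from P, ejecting 6. So w(6) = 6. P is now [[1, 2, 5], [3], [4]].
Step i=5: Q has 5 at row 3, column 1; remove 4 from row 3 of P and reverse-bump: 4 enters row 2 and ejects 3; 3 enters row 1 and ejects 2. So w(5) = 2. P is now [[1, 3, 5], [4]].
Step i=4: Q has 4 at row 1, column 3; remove that cell from P, ejecting 5. So w(4) = 5. P is now [[1, 3], [4]].
Step i=3: Q has 3 at row 2, column 1; remove 4 from row 2 of P and reverse-bump: 4 enters row 1 and ejects 3. So w(3) = 3. P is now [[1, 4]].
Step i=2: Q has 2 at row 1, column 2; remove that cell from P, ejecting 4. So w(2) = 4. P is now [[1]].
Step i=1: Q has 1 at row 1, column 1; remove that cell from P, ejecting 1. So w(1) = 1. P is now [].

So w = 1 4 3 5 2 6.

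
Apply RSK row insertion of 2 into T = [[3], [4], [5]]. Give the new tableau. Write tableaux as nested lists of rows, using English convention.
[[2], [3], [4], [5]]

In row 1, 2 replaces 3 (the leftmost entry greater than 2); 3 is bumped to row 2. In row 2, 3 replaces 4 (the leftmost entry greater than 3); 4 is bumped to row 3. In row 3, 4 replaces 5 (the leftmost entry greater than 4); 5 is bumped to row 4. 5 starts a new row 4. The new tableau is [[2], [3], [4], [5]].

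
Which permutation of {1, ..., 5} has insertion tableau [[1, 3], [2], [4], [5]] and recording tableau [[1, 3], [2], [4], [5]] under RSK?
Reverse RSK: for i = n, n-1, ..., 1, locate i in Q, remove the corresponding corner cell from P, and reverse-bump its entry up through P; the value ejected from row 1 is w(i).

So w = 5 2 4 3 1.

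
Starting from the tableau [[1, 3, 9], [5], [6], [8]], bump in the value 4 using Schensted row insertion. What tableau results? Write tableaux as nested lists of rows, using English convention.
In row 1, 4 replaces 9 (the leftmost entry greater than 4); 9 is bumped to row 2. 9 is appended to row 2. The new tableau is [[1, 3, 4], [5, 9], [6], [8]].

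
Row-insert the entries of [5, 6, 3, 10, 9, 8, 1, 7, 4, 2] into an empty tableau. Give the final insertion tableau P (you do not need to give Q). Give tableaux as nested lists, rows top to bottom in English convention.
After inserting 5: P = [[5]].
After inserting 6: P = [[5, 6]].
After inserting 3: P = [[3, 6], [5]].
After inserting 10: P = [[3, 6, 10], [5]].
After inserting 9: P = [[3, 6, 9], [5, 10]].
After inserting 8: P = [[3, 6, 8], [5, 9], [10]].
After inserting 1: P = [[1, 6, 8], [3, 9], [5], [10]].
After inserting 7: P = [[1, 6, 7], [3, 8], [5, 9], [10]].
After inserting 4: P = [[1, 4, 7], [3, 6], [5, 8], [9], [10]].
After inserting 2: P = [[1, 2, 7], [3, 4], [5, 6], [8], [9], [10]].

So P = [[1, 2, 7], [3, 4], [5, 6], [8], [9], [10]].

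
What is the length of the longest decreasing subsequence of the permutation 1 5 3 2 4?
3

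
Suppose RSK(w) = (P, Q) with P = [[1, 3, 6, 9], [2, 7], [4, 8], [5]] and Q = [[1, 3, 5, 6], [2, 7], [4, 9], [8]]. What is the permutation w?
5 2 4 3 8 9 7 1 6

Reverse the RSK construction: for i from n down to 1, find the cell of Q containing i, remove the entry at that cell from P, and reverse-bump it up through P; the value ejected from row 1 is w(i).

Step i=9: Q has 9 at row 3, column 2; remove 8 from row 3 of P and reverse-bump: 8 enters row 2 and ejects 7; 7 enters row 1 and ejects 6. So w(9) = 6. P is now [[1, 3, 7, 9], [2, 8], [4], [5]].
Step i=8: Q has 8 at row 4, column 1; remove 5 from row 4 of P and reverse-bump: 5 enters row 3 and ejects 4; 4 enters row 2 and ejects 2; 2 enters row 1 and ejects 1. So w(8) = 1. P is now [[2, 3, 7, 9], [4, 8], [5]].
Step i=7: Q has 7 at row 2, column 2; remove 8 from row 2 of P and reverse-bump: 8 enters row 1 and ejects 7. So w(7) = 7. P is now [[2, 3, 8, 9], [4], [5]].
Step i=6: Q has 6 at row 1, column 4; remove that cell from P, ejecting 9. So w(6) = 9. P is now [[2, 3, 8], [4], [5]].
Step i=5: Q has 5 at row 1, column 3; remove that cell from P, ejecting 8. So w(5) = 8. P is now [[2, 3], [4], [5]].
Step i=4: Q has 4 at row 3, column 1; remove 5 from row 3 of P and reverse-bump: 5 enters row 2 and ejects 4; 4 enters row 1 and ejects 3. So w(4) = 3. P is now [[2, 4], [5]].
Step i=3: Q has 3 at row 1, column 2; remove that cell from P, ejecting 4. So w(3) = 4. P is now [[2], [5]].
Step i=2: Q has 2 at row 2, column 1; remove 5 from row 2 of P and reverse-bump: 5 enters row 1 and ejects 2. So w(2) = 2. P is now [[5]].
Step i=1: Q has 1 at row 1, column 1; remove that cell from P, ejecting 5. So w(1) = 5. P is now [].

So w = 5 2 4 3 8 9 7 1 6.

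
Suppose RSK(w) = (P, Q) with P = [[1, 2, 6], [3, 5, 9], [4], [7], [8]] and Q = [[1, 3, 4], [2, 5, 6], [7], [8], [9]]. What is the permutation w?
Reverse the RSK construction: for i from n down to 1, find the cell of Q containing i, remove the entry at that cell from P, and reverse-bump it up through P; the value ejected from row 1 is w(i).

Step i=9: Q has 9 at row 5, column 1; remove 8 from row 5 of P and reverse-bump: 8 enters row 4 and ejects 7; 7 enters row 3 and ejects 4; 4 enters row 2 and ejects 3; 3 enters row 1 and ejects 2. So w(9) = 2. P is now [[1, 3, 6], [4, 5, 9], [7], [8]].
Step i=8: Q has 8 at row 4, column 1; remove 8 from row 4 of P and reverse-bump: 8 enters row 3 and ejects 7; 7 enters row 2 and ejects 5; 5 enters row 1 and ejects 3. So w(8) = 3. P is now [[1, 5, 6], [4, 7, 9], [8]].
Step i=7: Q has 7 at row 3, column 1; remove 8 from row 3 of P and reverse-bump: 8 enters row 2 and ejects 7; 7 enters row 1 and ejects 6. So w(7) = 6. P is now [[1, 5, 7], [4, 8, 9]].
Step i=6: Q has 6 at row 2, column 3; remove 9 from row 2 of P and reverse-bump: 9 enters row 1 and ejects 7. So w(6) = 7. P is now [[1, 5, 9], [4, 8]].
Step i=5: Q has 5 at row 2, column 2; remove 8 from row 2 of P and reverse-bump: 8 enters row 1 and ejects 5. So w(5) = 5. P is now [[1, 8, 9], [4]].
Step i=4: Q has 4 at row 1, column 3; remove that cell from P, ejecting 9. So w(4) = 9. P is now [[1, 8], [4]].
Step i=3: Q has 3 at row 1, column 2; remove that cell from P, ejecting 8. So w(3) = 8. P is now [[1], [4]].
Step i=2: Q has 2 at row 2, column 1; remove 4 from row 2 of P and reverse-bump: 4 enters row 1 and ejects 1. So w(2) = 1. P is now [[4]].
Step i=1: Q has 1 at row 1, column 1; remove that cell from P, ejecting 4. So w(1) = 4. P is now [].

So w = 4 1 8 9 5 7 6 3 2.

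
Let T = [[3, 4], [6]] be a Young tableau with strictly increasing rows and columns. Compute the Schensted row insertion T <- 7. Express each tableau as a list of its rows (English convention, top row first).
7 is larger than every entry of row 1, so it is appended to row 1. The new tableau is [[3, 4, 7], [6]].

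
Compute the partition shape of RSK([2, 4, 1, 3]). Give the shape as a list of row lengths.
Row-insert each entry into an empty tableau.

After inserting 2: P = [[2]].
After inserting 4: P = [[2, 4]].
After inserting 1: P = [[1, 4], [2]].
After inserting 3: P = [[1, 3], [2, 4]].

The final insertion tableau P = [[1, 3], [2, 4]] has shape [2, 2].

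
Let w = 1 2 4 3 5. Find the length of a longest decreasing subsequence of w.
2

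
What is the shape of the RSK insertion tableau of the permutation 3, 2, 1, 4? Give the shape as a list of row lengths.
[2, 1, 1]

Row-insert each entry into an empty tableau.

After inserting 3: P = [[3]].
After inserting 2: P = [[2], [3]].
After inserting 1: P = [[1], [2], [3]].
After inserting 4: P = [[1, 4], [2], [3]].

The final insertion tableau P = [[1, 4], [2], [3]] has shape [2, 1, 1].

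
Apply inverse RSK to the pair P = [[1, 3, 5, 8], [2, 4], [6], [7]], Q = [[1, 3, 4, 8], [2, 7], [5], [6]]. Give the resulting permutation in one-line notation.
Reverse RSK: for i = n, n-1, ..., 1, locate i in Q, remove the corresponding corner cell from P, and reverse-bump its entry up through P; the value ejected from row 1 is w(i).

So w = 7 2 4 6 5 1 3 8.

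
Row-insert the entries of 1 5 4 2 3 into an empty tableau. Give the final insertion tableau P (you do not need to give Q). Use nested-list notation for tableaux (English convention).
Insert 1: appended to row 1. P = [[1]].
Insert 5: appended to row 1. P = [[1, 5]].
Insert 4: 4 bumps 5 from row 1; 5 starts row 2. P = [[1, 4], [5]].
Insert 2: 2 bumps 4 from row 1; 4 bumps 5 from row 2; 5 starts row 3. P = [[1, 2], [4], [5]].
Insert 3: appended to row 1. P = [[1, 2, 3], [4], [5]].

So P = [[1, 2, 3], [4], [5]].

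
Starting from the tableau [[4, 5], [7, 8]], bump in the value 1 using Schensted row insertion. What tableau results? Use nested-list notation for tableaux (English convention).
In row 1, 1 replaces 4 (the leftmost entry greater than 1); 4 is bumped to row 2. In row 2, 4 replaces 7 (the leftmost entry greater than 4); 7 is bumped to row 3. 7 starts a new row 3. The new tableau is [[1, 5], [4, 8], [7]].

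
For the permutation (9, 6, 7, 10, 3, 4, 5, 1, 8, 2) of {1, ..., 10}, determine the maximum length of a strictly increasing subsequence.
4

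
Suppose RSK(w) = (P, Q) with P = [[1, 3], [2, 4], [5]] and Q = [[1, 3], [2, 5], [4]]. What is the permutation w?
Reverse the RSK construction: for i from n down to 1, find the cell of Q containing i, remove the entry at that cell from P, and reverse-bump it up through P; the value ejected from row 1 is w(i).

Step i=5: Q has 5 at row 2, column 2; remove 4 from row 2 of P and reverse-bump: 4 enters row 1 and ejects 3. So w(5) = 3. P is now [[1, 4], [2], [5]].
Step i=4: Q has 4 at row 3, column 1; remove 5 from row 3 of P and reverse-bump: 5 enters row 2 and ejects 2; 2 enters row 1 and ejects 1. So w(4) = 1. P is now [[2, 4], [5]].
Step i=3: Q has 3 at row 1, column 2; remove that cell from P, ejecting 4. So w(3) = 4. P is now [[2], [5]].
Step i=2: Q has 2 at row 2, column 1; remove 5 from row 2 of P and reverse-bump: 5 enters row 1 and ejects 2. So w(2) = 2. P is now [[5]].
Step i=1: Q has 1 at row 1, column 1; remove that cell from P, ejecting 5. So w(1) = 5. P is now [].

So w = 5 2 4 1 3.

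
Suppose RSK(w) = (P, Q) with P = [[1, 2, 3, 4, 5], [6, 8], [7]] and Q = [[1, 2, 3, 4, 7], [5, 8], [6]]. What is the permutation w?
1 2 3 7 6 4 8 5

Reverse the RSK construction: for i from n down to 1, find the cell of Q containing i, remove the entry at that cell from P, and reverse-bump it up through P; the value ejected from row 1 is w(i).

Step i=8: Q has 8 at row 2, column 2; remove 8 from row 2 of P and reverse-bump: 8 enters row 1 and ejects 5. So w(8) = 5. P is now [[1, 2, 3, 4, 8], [6], [7]].
Step i=7: Q has 7 at row 1, column 5; remove that cell from P, ejecting 8. So w(7) = 8. P is now [[1, 2, 3, 4], [6], [7]].
Step i=6: Q has 6 at row 3, column 1; remove 7 from row 3 of P and reverse-bump: 7 enters row 2 and ejects 6; 6 enters row 1 and ejects 4. So w(6) = 4. P is now [[1, 2, 3, 6], [7]].
Step i=5: Q has 5 at row 2, column 1; remove 7 from row 2 of P and reverse-bump: 7 enters row 1 and ejects 6. So w(5) = 6. P is now [[1, 2, 3, 7]].
Step i=4: Q has 4 at row 1, column 4; remove that cell from P, ejecting 7. So w(4) = 7. P is now [[1, 2, 3]].
Step i=3: Q has 3 at row 1, column 3; remove that cell from P, ejecting 3. So w(3) = 3. P is now [[1, 2]].
Step i=2: Q has 2 at row 1, column 2; remove that cell from P, ejecting 2. So w(2) = 2. P is now [[1]].
Step i=1: Q has 1 at row 1, column 1; remove that cell from P, ejecting 1. So w(1) = 1. P is now [].

So w = 1 2 3 7 6 4 8 5.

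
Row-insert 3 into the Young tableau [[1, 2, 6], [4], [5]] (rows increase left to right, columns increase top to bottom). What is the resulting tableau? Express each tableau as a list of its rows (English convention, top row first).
[[1, 2, 3], [4, 6], [5]]

In row 1, 3 replaces 6 (the leftmost entry greater than 3); 6 is bumped to row 2. 6 is appended to row 2. The new tableau is [[1, 2, 3], [4, 6], [5]].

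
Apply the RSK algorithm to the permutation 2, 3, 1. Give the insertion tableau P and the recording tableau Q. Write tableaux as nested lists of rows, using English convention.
P = [[1, 3], [2]], Q = [[1, 2], [3]]

Insert each entry of the permutation into P by Schensted row insertion, recording in Q the position of each new cell.

Insert 2: appended to row 1. P = [[2]], Q = [[1]].
Insert 3: appended to row 1. P = [[2, 3]], Q = [[1, 2]].
Insert 1: 1 bumps 2 from row 1; 2 starts row 2. P = [[1, 3], [2]], Q = [[1, 2], [3]].

So P = [[1, 3], [2]], Q = [[1, 2], [3]].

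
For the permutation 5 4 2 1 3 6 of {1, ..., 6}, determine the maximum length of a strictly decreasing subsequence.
4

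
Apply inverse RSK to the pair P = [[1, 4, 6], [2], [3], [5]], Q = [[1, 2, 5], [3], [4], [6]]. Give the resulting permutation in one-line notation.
3 5 4 2 6 1

Reverse the RSK construction: for i from n down to 1, find the cell of Q containing i, remove the entry at that cell from P, and reverse-bump it up through P; the value ejected from row 1 is w(i).

Step i=6: Q has 6 at row 4, column 1; remove 5 from row 4 of P and reverse-bump: 5 enters row 3 and ejects 3; 3 enters row 2 and ejects 2; 2 enters row 1 and ejects 1. So w(6) = 1. P is now [[2, 4, 6], [3], [5]].
Step i=5: Q has 5 at row 1, column 3; remove that cell from P, ejecting 6. So w(5) = 6. P is now [[2, 4], [3], [5]].
Step i=4: Q has 4 at row 3, column 1; remove 5 from row 3 of P and reverse-bump: 5 enters row 2 and ejects 3; 3 enters row 1 and ejects 2. So w(4) = 2. P is now [[3, 4], [5]].
Step i=3: Q has 3 at row 2, column 1; remove 5 from row 2 of P and reverse-bump: 5 enters row 1 and ejects 4. So w(3) = 4. P is now [[3, 5]].
Step i=2: Q has 2 at row 1, column 2; remove that cell from P, ejecting 5. So w(2) = 5. P is now [[3]].
Step i=1: Q has 1 at row 1, column 1; remove that cell from P, ejecting 3. So w(1) = 3. P is now [].

So w = 3 5 4 2 6 1.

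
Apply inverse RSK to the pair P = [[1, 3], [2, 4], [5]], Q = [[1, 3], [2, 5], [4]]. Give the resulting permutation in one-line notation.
5 2 4 1 3

Reverse the RSK construction: for i from n down to 1, find the cell of Q containing i, remove the entry at that cell from P, and reverse-bump it up through P; the value ejected from row 1 is w(i).

Step i=5: Q has 5 at row 2, column 2; remove 4 from row 2 of P and reverse-bump: 4 enters row 1 and ejects 3. So w(5) = 3. P is now [[1, 4], [2], [5]].
Step i=4: Q has 4 at row 3, column 1; remove 5 from row 3 of P and reverse-bump: 5 enters row 2 and ejects 2; 2 enters row 1 and ejects 1. So w(4) = 1. P is now [[2, 4], [5]].
Step i=3: Q has 3 at row 1, column 2; remove that cell from P, ejecting 4. So w(3) = 4. P is now [[2], [5]].
Step i=2: Q has 2 at row 2, column 1; remove 5 from row 2 of P and reverse-bump: 5 enters row 1 and ejects 2. So w(2) = 2. P is now [[5]].
Step i=1: Q has 1 at row 1, column 1; remove that cell from P, ejecting 5. So w(1) = 5. P is now [].

So w = 5 2 4 1 3.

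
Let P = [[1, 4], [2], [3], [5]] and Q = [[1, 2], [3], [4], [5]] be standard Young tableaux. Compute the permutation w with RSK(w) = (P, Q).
3 5 4 2 1

Reverse the RSK construction: for i from n down to 1, find the cell of Q containing i, remove the entry at that cell from P, and reverse-bump it up through P; the value ejected from row 1 is w(i).

Step i=5: Q has 5 at row 4, column 1; remove 5 from row 4 of P and reverse-bump: 5 enters row 3 and ejects 3; 3 enters row 2 and ejects 2; 2 enters row 1 and ejects 1. So w(5) = 1. P is now [[2, 4], [3], [5]].
Step i=4: Q has 4 at row 3, column 1; remove 5 from row 3 of P and reverse-bump: 5 enters row 2 and ejects 3; 3 enters row 1 and ejects 2. So w(4) = 2. P is now [[3, 4], [5]].
Step i=3: Q has 3 at row 2, column 1; remove 5 from row 2 of P and reverse-bump: 5 enters row 1 and ejects 4. So w(3) = 4. P is now [[3, 5]].
Step i=2: Q has 2 at row 1, column 2; remove that cell from P, ejecting 5. So w(2) = 5. P is now [[3]].
Step i=1: Q has 1 at row 1, column 1; remove that cell from P, ejecting 3. So w(1) = 3. P is now [].

So w = 3 5 4 2 1.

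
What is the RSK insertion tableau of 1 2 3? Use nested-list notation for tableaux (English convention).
Insert 1: appended to row 1. P = [[1]].
Insert 2: appended to row 1. P = [[1, 2]].
Insert 3: appended to row 1. P = [[1, 2, 3]].

So P = [[1, 2, 3]].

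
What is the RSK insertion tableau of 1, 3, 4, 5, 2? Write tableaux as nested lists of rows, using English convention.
P = [[1, 2, 4, 5], [3]]

Insert 1: appended to row 1. P = [[1]].
Insert 3: appended to row 1. P = [[1, 3]].
Insert 4: appended to row 1. P = [[1, 3, 4]].
Insert 5: appended to row 1. P = [[1, 3, 4, 5]].
Insert 2: 2 bumps 3 from row 1; 3 starts row 2. P = [[1, 2, 4, 5], [3]].

So P = [[1, 2, 4, 5], [3]].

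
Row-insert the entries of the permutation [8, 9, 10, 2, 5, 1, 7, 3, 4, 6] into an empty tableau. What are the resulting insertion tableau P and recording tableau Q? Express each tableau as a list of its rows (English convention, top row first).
P = [[1, 3, 4, 6], [2, 5, 7], [8, 9, 10]], Q = [[1, 2, 3, 10], [4, 5, 7], [6, 8, 9]]

Insert each entry of the permutation into P by Schensted row insertion, recording in Q the position of each new cell.

Insert 8: appended to row 1. P = [[8]], Q = [[1]].
Insert 9: appended to row 1. P = [[8, 9]], Q = [[1, 2]].
Insert 10: appended to row 1. P = [[8, 9, 10]], Q = [[1, 2, 3]].
Insert 2: 2 bumps 8 from row 1; 8 starts row 2. P = [[2, 9, 10], [8]], Q = [[1, 2, 3], [4]].
Insert 5: 5 bumps 9 from row 1; 9 appends to row 2. P = [[2, 5, 10], [8, 9]], Q = [[1, 2, 3], [4, 5]].
Insert 1: 1 bumps 2 from row 1; 2 bumps 8 from row 2; 8 starts row 3. P = [[1, 5, 10], [2, 9], [8]], Q = [[1, 2, 3], [4, 5], [6]].
Insert 7: 7 bumps 10 from row 1; 10 appends to row 2. P = [[1, 5, 7], [2, 9, 10], [8]], Q = [[1, 2, 3], [4, 5, 7], [6]].
Insert 3: 3 bumps 5 from row 1; 5 bumps 9 from row 2; 9 appends to row 3. P = [[1, 3, 7], [2, 5, 10], [8, 9]], Q = [[1, 2, 3], [4, 5, 7], [6, 8]].
Insert 4: 4 bumps 7 from row 1; 7 bumps 10 from row 2; 10 appends to row 3. P = [[1, 3, 4], [2, 5, 7], [8, 9, 10]], Q = [[1, 2, 3], [4, 5, 7], [6, 8, 9]].
Insert 6: appended to row 1. P = [[1, 3, 4, 6], [2, 5, 7], [8, 9, 10]], Q = [[1, 2, 3, 10], [4, 5, 7], [6, 8, 9]].

So P = [[1, 3, 4, 6], [2, 5, 7], [8, 9, 10]], Q = [[1, 2, 3, 10], [4, 5, 7], [6, 8, 9]].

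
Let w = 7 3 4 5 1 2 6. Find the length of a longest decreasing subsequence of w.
3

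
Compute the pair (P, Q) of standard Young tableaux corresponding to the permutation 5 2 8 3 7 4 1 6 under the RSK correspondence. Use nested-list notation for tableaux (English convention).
P = [[1, 3, 4, 6], [2, 7], [5], [8]], Q = [[1, 3, 5, 8], [2, 4], [6], [7]]

Insert each entry of the permutation into P by Schensted row insertion, recording in Q the position of each new cell.

After inserting 5: P = [[5]].
After inserting 2: P = [[2], [5]].
After inserting 8: P = [[2, 8], [5]].
After inserting 3: P = [[2, 3], [5, 8]].
After inserting 7: P = [[2, 3, 7], [5, 8]].
After inserting 4: P = [[2, 3, 4], [5, 7], [8]].
After inserting 1: P = [[1, 3, 4], [2, 7], [5], [8]].
After inserting 6: P = [[1, 3, 4, 6], [2, 7], [5], [8]].

So P = [[1, 3, 4, 6], [2, 7], [5], [8]], Q = [[1, 3, 5, 8], [2, 4], [6], [7]].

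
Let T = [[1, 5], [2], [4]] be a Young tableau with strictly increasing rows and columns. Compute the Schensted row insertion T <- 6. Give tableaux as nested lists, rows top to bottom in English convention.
6 is larger than every entry of row 1, so it is appended to row 1. The new tableau is [[1, 5, 6], [2], [4]].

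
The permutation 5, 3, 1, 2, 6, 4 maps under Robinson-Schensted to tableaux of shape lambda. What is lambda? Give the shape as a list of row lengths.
[3, 2, 1]

Row-insert each entry into an empty tableau.

After inserting 5: P = [[5]].
After inserting 3: P = [[3], [5]].
After inserting 1: P = [[1], [3], [5]].
After inserting 2: P = [[1, 2], [3], [5]].
After inserting 6: P = [[1, 2, 6], [3], [5]].
After inserting 4: P = [[1, 2, 4], [3, 6], [5]].

The final insertion tableau P = [[1, 2, 4], [3, 6], [5]] has shape [3, 2, 1].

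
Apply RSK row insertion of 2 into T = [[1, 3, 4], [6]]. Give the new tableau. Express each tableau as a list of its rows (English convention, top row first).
In row 1, 2 replaces 3 (the leftmost entry greater than 2); 3 is bumped to row 2. In row 2, 3 replaces 6 (the leftmost entry greater than 3); 6 is bumped to row 3. 6 starts a new row 3. The new tableau is [[1, 2, 4], [3], [6]].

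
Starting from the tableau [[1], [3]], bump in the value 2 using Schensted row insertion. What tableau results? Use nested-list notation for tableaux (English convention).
2 is larger than every entry of row 1, so it is appended to row 1. The new tableau is [[1, 2], [3]].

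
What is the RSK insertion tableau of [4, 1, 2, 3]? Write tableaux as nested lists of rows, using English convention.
P = [[1, 2, 3], [4]]

Insert 4: appended to row 1. P = [[4]].
Insert 1: 1 bumps 4 from row 1; 4 starts row 2. P = [[1], [4]].
Insert 2: appended to row 1. P = [[1, 2], [4]].
Insert 3: appended to row 1. P = [[1, 2, 3], [4]].

So P = [[1, 2, 3], [4]].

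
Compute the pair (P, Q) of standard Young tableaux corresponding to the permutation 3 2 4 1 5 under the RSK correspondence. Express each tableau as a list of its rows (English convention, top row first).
Insert each entry of the permutation into P by Schensted row insertion, recording in Q the position of each new cell.

Insert 3: appended to row 1. P = [[3]].
Insert 2: 2 bumps 3 from row 1; 3 starts row 2. P = [[2], [3]].
Insert 4: appended to row 1. P = [[2, 4], [3]].
Insert 1: 1 bumps 2 from row 1; 2 bumps 3 from row 2; 3 starts row 3. P = [[1, 4], [2], [3]].
Insert 5: appended to row 1. P = [[1, 4, 5], [2], [3]].

So P = [[1, 4, 5], [2], [3]], Q = [[1, 3, 5], [2], [4]].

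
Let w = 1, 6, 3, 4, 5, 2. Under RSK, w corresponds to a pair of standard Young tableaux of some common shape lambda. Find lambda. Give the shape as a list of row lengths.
Row-insert each entry into an empty tableau.

After inserting 1: P = [[1]].
After inserting 6: P = [[1, 6]].
After inserting 3: P = [[1, 3], [6]].
After inserting 4: P = [[1, 3, 4], [6]].
After inserting 5: P = [[1, 3, 4, 5], [6]].
After inserting 2: P = [[1, 2, 4, 5], [3], [6]].

The final insertion tableau P = [[1, 2, 4, 5], [3], [6]] has shape [4, 1, 1].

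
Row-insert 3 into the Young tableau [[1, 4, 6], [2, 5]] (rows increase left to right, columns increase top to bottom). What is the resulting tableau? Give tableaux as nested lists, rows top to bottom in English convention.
In row 1, 3 replaces 4 (the leftmost entry greater than 3); 4 is bumped to row 2. In row 2, 4 replaces 5 (the leftmost entry greater than 4); 5 is bumped to row 3. 5 starts a new row 3. The new tableau is [[1, 3, 6], [2, 4], [5]].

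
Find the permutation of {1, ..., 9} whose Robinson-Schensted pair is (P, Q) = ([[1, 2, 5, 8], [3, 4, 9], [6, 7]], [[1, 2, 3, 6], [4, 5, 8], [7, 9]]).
3 6 7 4 5 9 1 8 2

Reverse the RSK construction: for i from n down to 1, find the cell of Q containing i, remove the entry at that cell from P, and reverse-bump it up through P; the value ejected from row 1 is w(i).

Step i=9: Q has 9 at row 3, column 2; remove 7 from row 3 of P and reverse-bump: 7 enters row 2 and ejects 4; 4 enters row 1 and ejects 2. So w(9) = 2. P is now [[1, 4, 5, 8], [3, 7, 9], [6]].
Step i=8: Q has 8 at row 2, column 3; remove 9 from row 2 of P and reverse-bump: 9 enters row 1 and ejects 8. So w(8) = 8. P is now [[1, 4, 5, 9], [3, 7], [6]].
Step i=7: Q has 7 at row 3, column 1; remove 6 from row 3 of P and reverse-bump: 6 enters row 2 and ejects 3; 3 enters row 1 and ejects 1. So w(7) = 1. P is now [[3, 4, 5, 9], [6, 7]].
Step i=6: Q has 6 at row 1, column 4; remove that cell from P, ejecting 9. So w(6) = 9. P is now [[3, 4, 5], [6, 7]].
Step i=5: Q has 5 at row 2, column 2; remove 7 from row 2 of P and reverse-bump: 7 enters row 1 and ejects 5. So w(5) = 5. P is now [[3, 4, 7], [6]].
Step i=4: Q has 4 at row 2, column 1; remove 6 from row 2 of P and reverse-bump: 6 enters row 1 and ejects 4. So w(4) = 4. P is now [[3, 6, 7]].
Step i=3: Q has 3 at row 1, column 3; remove that cell from P, ejecting 7. So w(3) = 7. P is now [[3, 6]].
Step i=2: Q has 2 at row 1, column 2; remove that cell from P, ejecting 6. So w(2) = 6. P is now [[3]].
Step i=1: Q has 1 at row 1, column 1; remove that cell from P, ejecting 3. So w(1) = 3. P is now [].

So w = 3 6 7 4 5 9 1 8 2.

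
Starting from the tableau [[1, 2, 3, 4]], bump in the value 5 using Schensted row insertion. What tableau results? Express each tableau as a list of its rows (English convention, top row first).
[[1, 2, 3, 4, 5]]

5 is larger than every entry of row 1, so it is appended to row 1. The new tableau is [[1, 2, 3, 4, 5]].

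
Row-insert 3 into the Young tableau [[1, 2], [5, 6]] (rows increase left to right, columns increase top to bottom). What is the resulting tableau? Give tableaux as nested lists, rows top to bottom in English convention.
[[1, 2, 3], [5, 6]]

3 is larger than every entry of row 1, so it is appended to row 1. The new tableau is [[1, 2, 3], [5, 6]].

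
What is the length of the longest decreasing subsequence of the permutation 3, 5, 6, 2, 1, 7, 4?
3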